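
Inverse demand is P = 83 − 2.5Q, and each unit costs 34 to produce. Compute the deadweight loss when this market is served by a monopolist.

DWL = 120.05

Under competition P = MC = 34, so Q = (83 − 34)/2.5 = 19.6.
Monopoly sets MR = MC: 83 − 5Q = 34 ⇒ Q = 9.8, P = 83 − 2.5·9.8 = 58.5.
DWL is the triangle between Q = 9.8 and Q = 19.6: ½·(19.6 − 9.8)·(58.5 − 34) = 120.05.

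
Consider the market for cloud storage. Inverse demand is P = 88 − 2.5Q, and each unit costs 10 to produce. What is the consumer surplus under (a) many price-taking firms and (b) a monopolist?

Competition: CS = 1216.8; Monopoly: CS = 304.2

Competitive firms price at marginal cost: P = 10, giving Q = 31.2.
CS = ½·(88 − 10)·31.2 = 1216.8.
A monopolist chooses Q where MR = MC. MR = 88 − 5Q; setting this equal to 10 gives Q = 15.6 and P = 49.
CS = ½·(88 − 49)·15.6 = 304.2.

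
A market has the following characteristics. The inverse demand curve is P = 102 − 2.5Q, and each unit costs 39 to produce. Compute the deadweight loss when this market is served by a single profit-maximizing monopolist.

DWL = 198.45

Under competition P = MC = 39, so Q = (102 − 39)/2.5 = 25.2.
The monopolist equates marginal revenue to marginal cost: 102 − 5Q = 39, so Q = 12.6. From demand, P = 70.5.
DWL is the triangle between Q = 12.6 and Q = 25.2: ½·(25.2 − 12.6)·(70.5 − 39) = 198.45.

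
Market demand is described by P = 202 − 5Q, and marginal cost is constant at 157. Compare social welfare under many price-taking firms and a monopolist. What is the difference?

Under competition P = MC = 157, so Q = (202 − 157)/5 = 9.
CS = ½·(202 − 157)·9 = 202.5; PS = (157 − 157)·9 = 0; TS = 202.5.
Monopoly sets MR = MC: 202 − 10Q = 157 ⇒ Q = 4.5, P = 202 − 5·4.5 = 179.5.
CS = ½·(202 − 179.5)·4.5 = 50.625; PS = (179.5 − 157)·4.5 = 101.25; TS = 151.875.
Change in social welfare: 151.875 − 202.5 = −50.625.

TS falls by 50.625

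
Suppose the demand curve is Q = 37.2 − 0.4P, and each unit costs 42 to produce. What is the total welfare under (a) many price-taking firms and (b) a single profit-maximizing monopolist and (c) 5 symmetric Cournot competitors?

Competition: TS = 520.2; Monopoly: TS = 390.15; Cournot: TS = 505.75

Inverting demand: P = 93 − 2.5Q.
Under competition P = MC = 42, so Q = (93 − 42)/2.5 = 20.4.
CS = ½·(93 − 42)·20.4 = 520.2; PS = (42 − 42)·20.4 = 0; TS = 520.2.
The monopolist equates marginal revenue to marginal cost: 93 − 5Q = 42, so Q = 10.2. From demand, P = 67.5.
CS = ½·(93 − 67.5)·10.2 = 130.05; PS = (67.5 − 42)·10.2 = 260.1; TS = 390.15.
With 5 symmetric Cournot firms, each firm's FOC gives 93 − 15q = 42, so q = 3.4, Q = 5·3.4 = 17, and P = 50.5.
CS = ½·(93 − 50.5)·17 = 361.25; PS = (50.5 − 42)·17 = 144.5; TS = 505.75.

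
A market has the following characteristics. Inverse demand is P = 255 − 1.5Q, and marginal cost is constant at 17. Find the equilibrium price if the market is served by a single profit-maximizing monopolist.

Monopoly sets MR = MC: 255 − 3Q = 17 ⇒ Q = 238/3, P = 255 − 1.5·238/3 = 136.

P = 136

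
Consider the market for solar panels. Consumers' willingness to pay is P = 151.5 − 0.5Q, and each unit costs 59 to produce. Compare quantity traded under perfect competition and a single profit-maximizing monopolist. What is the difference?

Q falls by 92.5

Under competition P = MC = 59, so Q = (151.5 − 59)/0.5 = 185.
A monopolist chooses Q where MR = MC. MR = 151.5 − Q; setting this equal to 59 gives Q = 92.5 and P = 105.25.
Change in quantity traded: 92.5 − 185 = −92.5.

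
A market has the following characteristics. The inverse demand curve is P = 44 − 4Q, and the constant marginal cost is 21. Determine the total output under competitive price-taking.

Q = 5.75

Competitive firms price at marginal cost: P = 21, giving Q = 5.75.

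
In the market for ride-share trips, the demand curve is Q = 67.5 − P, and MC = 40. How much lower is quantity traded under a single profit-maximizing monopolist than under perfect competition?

Q falls by 13.75

Inverting demand: P = 67.5 − Q.
Perfect competition: P = MC = 40, so 67.5 − Q = 40 and Q = 27.5.
A monopolist chooses Q where MR = MC. MR = 67.5 − 2Q; setting this equal to 40 gives Q = 13.75 and P = 53.75.
Change in quantity traded: 13.75 − 27.5 = −13.75.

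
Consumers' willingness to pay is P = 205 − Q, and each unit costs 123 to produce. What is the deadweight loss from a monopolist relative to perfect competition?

Competitive firms price at marginal cost: P = 123, giving Q = 82.
The monopolist equates marginal revenue to marginal cost: 205 − 2Q = 123, so Q = 41. From demand, P = 164.
DWL is the triangle between Q = 41 and Q = 82: ½·(82 − 41)·(164 − 123) = 840.5.

DWL = 840.5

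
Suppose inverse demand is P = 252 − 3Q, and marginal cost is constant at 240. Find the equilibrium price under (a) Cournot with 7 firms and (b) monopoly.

In a 7-firm Cournot equilibrium, symmetry and the first-order condition give q = (252 − 240)/(24) = 0.5. So Q = 3.5 and P = 241.5.
Monopoly sets MR = MC: 252 − 6Q = 240 ⇒ Q = 2, P = 252 − 3·2 = 246.

Cournot: P = 241.5; Monopoly: P = 246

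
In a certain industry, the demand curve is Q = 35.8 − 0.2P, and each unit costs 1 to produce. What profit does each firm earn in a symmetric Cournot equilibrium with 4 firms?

π_i = 253.472

Inverting demand: P = 179 − 5Q.
In a 4-firm Cournot equilibrium, symmetry and the first-order condition give q = (179 − 1)/(25) = 7.12. So Q = 28.48 and P = 36.6.
Each firm's profit = (36.6 − 1)·7.12 = 253.472.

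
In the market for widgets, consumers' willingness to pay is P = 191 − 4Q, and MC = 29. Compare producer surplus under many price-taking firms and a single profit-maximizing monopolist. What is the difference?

PS rises by 1640.25

Under competition P = MC = 29, so Q = (191 − 29)/4 = 40.5.
PS = (29 − 29)·40.5 = 0.
Monopoly sets MR = MC: 191 − 8Q = 29 ⇒ Q = 20.25, P = 191 − 4·20.25 = 110.
PS = (110 − 29)·20.25 = 1640.25.
Change in producer surplus: 1640.25 − 0 = 1640.25.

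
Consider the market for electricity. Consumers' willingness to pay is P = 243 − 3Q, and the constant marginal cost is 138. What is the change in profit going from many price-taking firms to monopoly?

π rises by 918.75

Competitive firms price at marginal cost: P = 138, giving Q = 35.
Profit = (138 − 138)·35 = 0.
The monopolist equates marginal revenue to marginal cost: 243 − 6Q = 138, so Q = 17.5. From demand, P = 190.5.
Profit = (190.5 − 138)·17.5 = 918.75.
Change in profit: 918.75 − 0 = 918.75.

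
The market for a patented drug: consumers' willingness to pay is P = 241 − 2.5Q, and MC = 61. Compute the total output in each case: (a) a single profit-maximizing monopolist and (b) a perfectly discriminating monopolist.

A monopolist chooses Q where MR = MC. MR = 241 − 5Q; setting this equal to 61 gives Q = 36 and P = 151.
A perfectly discriminating monopolist sells every unit with P(Q) ≥ MC(Q), so output equals the competitive quantity Q = 72. Each buyer pays their reservation price, so CS = 0 and the firm captures all surplus.

Monopoly: Q = 36; Perfect PD: Q = 72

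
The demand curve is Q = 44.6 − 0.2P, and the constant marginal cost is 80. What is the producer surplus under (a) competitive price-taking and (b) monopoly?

Competition: PS = 0; Monopoly: PS = 1022.45

Inverting demand: P = 223 − 5Q.
Competitive firms price at marginal cost: P = 80, giving Q = 28.6.
PS = (80 − 80)·28.6 = 0.
A monopolist chooses Q where MR = MC. MR = 223 − 10Q; setting this equal to 80 gives Q = 14.3 and P = 151.5.
PS = (151.5 − 80)·14.3 = 1022.45.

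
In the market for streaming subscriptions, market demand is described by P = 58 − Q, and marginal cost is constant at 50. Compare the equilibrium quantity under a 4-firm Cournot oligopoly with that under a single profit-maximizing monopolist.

Cournot: Q = 6.4; Monopoly: Q = 4

In a 4-firm Cournot equilibrium, symmetry and the first-order condition give q = (58 − 50)/(5) = 1.6. So Q = 6.4 and P = 51.6.
The monopolist equates marginal revenue to marginal cost: 58 − 2Q = 50, so Q = 4. From demand, P = 54.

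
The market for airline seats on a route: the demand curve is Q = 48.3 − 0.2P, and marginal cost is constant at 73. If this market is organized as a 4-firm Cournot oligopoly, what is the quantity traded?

Inverting demand: P = 241.5 − 5Q.
With 4 symmetric Cournot firms, each firm's FOC gives 241.5 − 25q = 73, so q = 6.74, Q = 4·6.74 = 26.96, and P = 106.7.

Q = 26.96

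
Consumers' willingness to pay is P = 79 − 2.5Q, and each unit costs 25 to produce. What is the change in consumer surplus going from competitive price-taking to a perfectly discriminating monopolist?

Perfect competition: P = MC = 25, so 79 − 2.5Q = 25 and Q = 21.6.
CS = ½·(79 − 25)·21.6 = 583.2.
A perfectly discriminating monopolist sells every unit with P(Q) ≥ MC(Q), so output equals the competitive quantity Q = 21.6. Each buyer pays their reservation price, so CS = 0 and the firm captures all surplus.
CS = 0.
Change in consumer surplus: 0 − 583.2 = −583.2.

Consumer surplus falls by 583.2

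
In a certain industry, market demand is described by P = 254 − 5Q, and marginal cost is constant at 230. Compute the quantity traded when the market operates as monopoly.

The monopolist equates marginal revenue to marginal cost: 254 − 10Q = 230, so Q = 2.4. From demand, P = 242.

Q = 2.4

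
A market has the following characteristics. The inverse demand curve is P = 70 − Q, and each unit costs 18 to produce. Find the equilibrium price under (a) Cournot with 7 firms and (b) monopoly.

Cournot: P = 24.5; Monopoly: P = 44

Cournot with 7 identical firms: the symmetric best-response condition is 70 − 8q = 18. Each firm produces q = 6.5, total output Q = 45.5, price P = 24.5.
A monopolist chooses Q where MR = MC. MR = 70 − 2Q; setting this equal to 18 gives Q = 26 and P = 44.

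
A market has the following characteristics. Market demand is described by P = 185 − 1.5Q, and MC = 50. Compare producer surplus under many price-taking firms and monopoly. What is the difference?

Perfect competition: P = MC = 50, so 185 − 1.5Q = 50 and Q = 90.
PS = (50 − 50)·90 = 0.
The monopolist equates marginal revenue to marginal cost: 185 − 3Q = 50, so Q = 45. From demand, P = 117.5.
PS = (117.5 − 50)·45 = 3037.5.
Change in producer surplus: 3037.5 − 0 = 3037.5.

PS rises by 3037.5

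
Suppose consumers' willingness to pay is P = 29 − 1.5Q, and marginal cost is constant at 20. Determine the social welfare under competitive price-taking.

Under competition P = MC = 20, so Q = (29 − 20)/1.5 = 6.
CS = ½·(29 − 20)·6 = 27; PS = (20 − 20)·6 = 0; TS = 27.

TS = 27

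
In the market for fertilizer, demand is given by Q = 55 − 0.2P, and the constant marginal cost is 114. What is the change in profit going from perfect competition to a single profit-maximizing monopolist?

π rises by 1296.05

Inverting demand: P = 275 − 5Q.
Competitive firms price at marginal cost: P = 114, giving Q = 32.2.
Profit = (114 − 114)·32.2 = 0.
A monopolist chooses Q where MR = MC. MR = 275 − 10Q; setting this equal to 114 gives Q = 16.1 and P = 194.5.
Profit = (194.5 − 114)·16.1 = 1296.05.
Change in profit: 1296.05 − 0 = 1296.05.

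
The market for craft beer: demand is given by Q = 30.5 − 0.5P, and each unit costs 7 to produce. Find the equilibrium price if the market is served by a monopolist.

P = 34

Inverting demand: P = 61 − 2Q.
Monopoly sets MR = MC: 61 − 4Q = 7 ⇒ Q = 13.5, P = 61 − 2·13.5 = 34.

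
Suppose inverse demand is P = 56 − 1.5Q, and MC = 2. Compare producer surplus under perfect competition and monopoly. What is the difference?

PS rises by 486

Perfect competition: P = MC = 2, so 56 − 1.5Q = 2 and Q = 36.
PS = (2 − 2)·36 = 0.
Monopoly sets MR = MC: 56 − 3Q = 2 ⇒ Q = 18, P = 56 − 1.5·18 = 29.
PS = (29 − 2)·18 = 486.
Change in producer surplus: 486 − 0 = 486.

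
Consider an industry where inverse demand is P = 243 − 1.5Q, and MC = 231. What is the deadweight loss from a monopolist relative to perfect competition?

DWL = 12

Competitive firms price at marginal cost: P = 231, giving Q = 8.
A monopolist chooses Q where MR = MC. MR = 243 − 3Q; setting this equal to 231 gives Q = 4 and P = 237.
DWL is the triangle between Q = 4 and Q = 8: ½·(8 − 4)·(237 − 231) = 12.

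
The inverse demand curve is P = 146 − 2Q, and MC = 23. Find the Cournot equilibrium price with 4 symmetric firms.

P = 47.6

In a 4-firm Cournot equilibrium, symmetry and the first-order condition give q = (146 − 23)/(10) = 12.3. So Q = 49.2 and P = 47.6.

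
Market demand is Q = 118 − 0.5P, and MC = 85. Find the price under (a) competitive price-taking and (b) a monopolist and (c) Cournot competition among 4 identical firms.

Inverting demand: P = 236 − 2Q.
Perfect competition: P = MC = 85, so 236 − 2Q = 85 and Q = 75.5.
A monopolist chooses Q where MR = MC. MR = 236 − 4Q; setting this equal to 85 gives Q = 37.75 and P = 160.5.
Cournot with 4 identical firms: the symmetric best-response condition is 236 − 10q = 85. Each firm produces q = 15.1, total output Q = 60.4, price P = 115.2.

Competition: P = 85; Monopoly: P = 160.5; Cournot: P = 115.2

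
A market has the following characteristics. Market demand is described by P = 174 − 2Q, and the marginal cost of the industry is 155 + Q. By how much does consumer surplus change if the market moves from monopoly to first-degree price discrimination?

A monopolist chooses Q where MR = MC. MR = 174 − 4Q; setting this equal to 155 + Q gives Q = 3.8 and P = 166.4.
CS = ½·(174 − 166.4)·3.8 = 14.44.
With perfect price discrimination, output is the efficient level Q = 19/3 (where demand meets MC), but every buyer pays their willingness to pay: CS = 0 and PS = total surplus.
CS = 0.
Change in consumer surplus: 0 − 14.44 = −14.44.

CS falls by 14.44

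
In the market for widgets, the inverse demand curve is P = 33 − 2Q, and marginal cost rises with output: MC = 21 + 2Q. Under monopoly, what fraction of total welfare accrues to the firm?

PS/TS = 0.75

A monopolist chooses Q where MR = MC. MR = 33 − 4Q; setting this equal to 21 + 2Q gives Q = 2 and P = 29.
CS = ½·(33 − 29)·2 = 4.
PS = P·Q − VC(Q) = 29·2 − (21·2 + ½·2·2²) = 12.
Share captured = PS/TS = 12/16 = 0.75.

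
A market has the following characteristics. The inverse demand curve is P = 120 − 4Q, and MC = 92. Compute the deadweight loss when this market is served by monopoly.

Competitive firms price at marginal cost: P = 92, giving Q = 7.
A monopolist chooses Q where MR = MC. MR = 120 − 8Q; setting this equal to 92 gives Q = 3.5 and P = 106.
DWL is the triangle between Q = 3.5 and Q = 7: ½·(7 − 3.5)·(106 − 92) = 24.5.

DWL = 24.5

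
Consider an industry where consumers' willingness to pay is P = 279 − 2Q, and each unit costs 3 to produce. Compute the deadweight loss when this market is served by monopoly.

Perfect competition: P = MC = 3, so 279 − 2Q = 3 and Q = 138.
A monopolist chooses Q where MR = MC. MR = 279 − 4Q; setting this equal to 3 gives Q = 69 and P = 141.
DWL is the triangle between Q = 69 and Q = 138: ½·(138 − 69)·(141 − 3) = 4761.

DWL = 4761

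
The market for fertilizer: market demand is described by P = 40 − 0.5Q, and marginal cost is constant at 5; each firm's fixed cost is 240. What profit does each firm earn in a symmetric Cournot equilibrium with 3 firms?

π_i = −86.875

With 3 symmetric Cournot firms, each firm's FOC gives 40 − 2q = 5, so q = 17.5, Q = 3·17.5 = 52.5, and P = 13.75.
Each firm's profit = (13.75 − 5)·17.5 − 240 = −86.875.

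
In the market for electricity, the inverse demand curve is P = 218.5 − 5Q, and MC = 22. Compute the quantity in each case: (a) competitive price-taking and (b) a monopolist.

Competition: Q = 39.3; Monopoly: Q = 19.65

Perfect competition: P = MC = 22, so 218.5 − 5Q = 22 and Q = 39.3.
The monopolist equates marginal revenue to marginal cost: 218.5 − 10Q = 22, so Q = 19.65. From demand, P = 120.25.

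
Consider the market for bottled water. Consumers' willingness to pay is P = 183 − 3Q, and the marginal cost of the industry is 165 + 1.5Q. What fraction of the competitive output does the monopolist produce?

The monopolist equates marginal revenue to marginal cost: 183 − 6Q = 165 + 1.5Q, so Q = 2.4. From demand, P = 175.8.
Competitive equilibrium sets price equal to marginal cost: 183 − 3Q = 165 + 1.5Q, so Q = 4 and P = 171.
Ratio Q_m/Q_c = 2.4/4 = 0.6.

Q_m/Q_c = 0.6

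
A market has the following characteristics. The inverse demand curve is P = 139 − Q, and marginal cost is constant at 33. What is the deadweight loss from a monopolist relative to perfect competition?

Under competition P = MC = 33, so Q = (139 − 33)/1 = 106.
Monopoly sets MR = MC: 139 − 2Q = 33 ⇒ Q = 53, P = 139 − 53 = 86.
DWL is the triangle between Q = 53 and Q = 106: ½·(106 − 53)·(86 − 33) = 1404.5.

DWL = 1404.5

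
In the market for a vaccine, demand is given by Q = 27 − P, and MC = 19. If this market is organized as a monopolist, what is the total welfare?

Inverting demand: P = 27 − Q.
The monopolist equates marginal revenue to marginal cost: 27 − 2Q = 19, so Q = 4. From demand, P = 23.
CS = ½·(27 − 23)·4 = 8; PS = (23 − 19)·4 = 16; TS = 24.

TS = 24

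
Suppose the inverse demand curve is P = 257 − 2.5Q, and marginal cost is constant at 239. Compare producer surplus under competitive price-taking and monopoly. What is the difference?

PS rises by 32.4

Perfect competition: P = MC = 239, so 257 − 2.5Q = 239 and Q = 7.2.
PS = (239 − 239)·7.2 = 0.
The monopolist equates marginal revenue to marginal cost: 257 − 5Q = 239, so Q = 3.6. From demand, P = 248.
PS = (248 − 239)·3.6 = 32.4.
Change in producer surplus: 32.4 − 0 = 32.4.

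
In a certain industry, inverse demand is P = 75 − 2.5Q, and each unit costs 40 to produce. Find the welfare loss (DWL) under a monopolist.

DWL = 61.25

Under competition P = MC = 40, so Q = (75 − 40)/2.5 = 14.
Monopoly sets MR = MC: 75 − 5Q = 40 ⇒ Q = 7, P = 75 − 2.5·7 = 57.5.
DWL is the triangle between Q = 7 and Q = 14: ½·(14 − 7)·(57.5 − 40) = 61.25.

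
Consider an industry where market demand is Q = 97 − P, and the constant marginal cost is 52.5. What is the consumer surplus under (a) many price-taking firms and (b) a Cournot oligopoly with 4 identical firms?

Inverting demand: P = 97 − Q.
Competitive firms price at marginal cost: P = 52.5, giving Q = 44.5.
CS = ½·(97 − 52.5)·44.5 = 990.125.
Cournot with 4 identical firms: the symmetric best-response condition is 97 − 5q = 52.5. Each firm produces q = 8.9, total output Q = 35.6, price P = 61.4.
CS = ½·(97 − 61.4)·35.6 = 633.68.

Competition: CS = 990.125; Cournot: CS = 633.68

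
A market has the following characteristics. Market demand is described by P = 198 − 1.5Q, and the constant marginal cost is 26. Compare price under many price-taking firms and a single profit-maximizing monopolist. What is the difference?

Competitive firms price at marginal cost: P = 26, giving Q = 344/3.
A monopolist chooses Q where MR = MC. MR = 198 − 3Q; setting this equal to 26 gives Q = 172/3 and P = 112.
Change in price: 112 − 26 = 86.

Price rises by 86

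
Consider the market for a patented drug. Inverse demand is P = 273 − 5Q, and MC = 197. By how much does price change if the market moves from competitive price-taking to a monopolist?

Under competition P = MC = 197, so Q = (273 − 197)/5 = 15.2.
A monopolist chooses Q where MR = MC. MR = 273 − 10Q; setting this equal to 197 gives Q = 7.6 and P = 235.
Change in price: 235 − 197 = 38.

Price rises by 38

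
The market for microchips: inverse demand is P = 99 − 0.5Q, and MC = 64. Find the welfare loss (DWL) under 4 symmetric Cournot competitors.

Under competition P = MC = 64, so Q = (99 − 64)/0.5 = 70.
In a 4-firm Cournot equilibrium, symmetry and the first-order condition give q = (99 − 64)/(2.5) = 14. So Q = 56 and P = 71.
DWL is the triangle between Q = 56 and Q = 70: ½·(70 − 56)·(71 − 64) = 49.

DWL = 49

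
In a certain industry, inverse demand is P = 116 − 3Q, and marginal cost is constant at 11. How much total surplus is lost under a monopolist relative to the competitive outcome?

Perfect competition: P = MC = 11, so 116 − 3Q = 11 and Q = 35.
A monopolist chooses Q where MR = MC. MR = 116 − 6Q; setting this equal to 11 gives Q = 17.5 and P = 63.5.
DWL is the triangle between Q = 17.5 and Q = 35: ½·(35 − 17.5)·(63.5 − 11) = 459.375.

DWL = 459.375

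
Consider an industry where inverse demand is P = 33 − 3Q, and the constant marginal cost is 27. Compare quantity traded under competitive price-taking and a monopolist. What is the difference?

Under competition P = MC = 27, so Q = (33 − 27)/3 = 2.
Monopoly sets MR = MC: 33 − 6Q = 27 ⇒ Q = 1, P = 33 − 3·1 = 30.
Change in quantity traded: 1 − 2 = −1.

Quantity traded falls by 1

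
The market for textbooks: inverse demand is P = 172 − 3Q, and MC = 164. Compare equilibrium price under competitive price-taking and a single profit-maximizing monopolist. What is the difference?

Perfect competition: P = MC = 164, so 172 − 3Q = 164 and Q = 8/3.
Monopoly sets MR = MC: 172 − 6Q = 164 ⇒ Q = 4/3, P = 172 − 3·4/3 = 168.
Change in equilibrium price: 168 − 164 = 4.

Equilibrium price rises by 4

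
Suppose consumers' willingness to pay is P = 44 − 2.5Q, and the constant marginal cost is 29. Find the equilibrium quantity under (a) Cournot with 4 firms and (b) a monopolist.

Cournot: Q = 4.8; Monopoly: Q = 3

In a 4-firm Cournot equilibrium, symmetry and the first-order condition give q = (44 − 29)/(12.5) = 1.2. So Q = 4.8 and P = 32.
A monopolist chooses Q where MR = MC. MR = 44 − 5Q; setting this equal to 29 gives Q = 3 and P = 36.5.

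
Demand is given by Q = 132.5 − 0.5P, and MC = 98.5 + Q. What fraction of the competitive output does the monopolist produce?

Q_m/Q_c = 0.6

Inverting demand: P = 265 − 2Q.
The monopolist equates marginal revenue to marginal cost: 265 − 4Q = 98.5 + Q, so Q = 33.3. From demand, P = 198.4.
Under competition P = MC: 265 − 2Q = 98.5 + Q ⇒ Q = 55.5, P = 154.
Ratio Q_m/Q_c = 33.3/55.5 = 0.6.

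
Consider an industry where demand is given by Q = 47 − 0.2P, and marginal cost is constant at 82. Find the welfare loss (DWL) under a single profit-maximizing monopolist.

DWL = 585.225

Inverting demand: P = 235 − 5Q.
Perfect competition: P = MC = 82, so 235 − 5Q = 82 and Q = 30.6.
A monopolist chooses Q where MR = MC. MR = 235 − 10Q; setting this equal to 82 gives Q = 15.3 and P = 158.5.
DWL is the triangle between Q = 15.3 and Q = 30.6: ½·(30.6 − 15.3)·(158.5 − 82) = 585.225.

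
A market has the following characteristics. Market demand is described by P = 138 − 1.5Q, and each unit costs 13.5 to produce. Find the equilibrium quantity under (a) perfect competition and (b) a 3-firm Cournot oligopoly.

Perfect competition: P = MC = 13.5, so 138 − 1.5Q = 13.5 and Q = 83.
Cournot with 3 identical firms: the symmetric best-response condition is 138 − 6q = 13.5. Each firm produces q = 20.75, total output Q = 62.25, price P = 44.625.

Competition: Q = 83; Cournot: Q = 62.25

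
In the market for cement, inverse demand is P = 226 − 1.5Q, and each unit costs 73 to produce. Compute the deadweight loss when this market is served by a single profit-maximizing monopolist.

DWL = 1950.75

Competitive firms price at marginal cost: P = 73, giving Q = 102.
Monopoly sets MR = MC: 226 − 3Q = 73 ⇒ Q = 51, P = 226 − 1.5·51 = 149.5.
DWL is the triangle between Q = 51 and Q = 102: ½·(102 − 51)·(149.5 − 73) = 1950.75.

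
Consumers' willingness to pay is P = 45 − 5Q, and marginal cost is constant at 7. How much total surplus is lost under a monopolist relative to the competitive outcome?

DWL = 36.1

Under competition P = MC = 7, so Q = (45 − 7)/5 = 7.6.
The monopolist equates marginal revenue to marginal cost: 45 − 10Q = 7, so Q = 3.8. From demand, P = 26.
DWL is the triangle between Q = 3.8 and Q = 7.6: ½·(7.6 − 3.8)·(26 − 7) = 36.1.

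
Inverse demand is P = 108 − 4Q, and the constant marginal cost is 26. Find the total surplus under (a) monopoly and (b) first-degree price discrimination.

A monopolist chooses Q where MR = MC. MR = 108 − 8Q; setting this equal to 26 gives Q = 10.25 and P = 67.
CS = ½·(108 − 67)·10.25 = 210.125; PS = (67 − 26)·10.25 = 420.25; TS = 630.375.
With perfect price discrimination, output is the efficient level Q = 20.5 (where demand meets MC), but every buyer pays their willingness to pay: CS = 0 and PS = total surplus.
TS = 840.5 (equal to competitive TS).

Monopoly: TS = 630.375; Perfect PD: TS = 840.5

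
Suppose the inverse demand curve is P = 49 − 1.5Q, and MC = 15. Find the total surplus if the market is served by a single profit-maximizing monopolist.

TS = 289

The monopolist equates marginal revenue to marginal cost: 49 − 3Q = 15, so Q = 34/3. From demand, P = 32.
CS = ½·(49 − 32)·34/3 = 289/3; PS = (32 − 15)·34/3 = 578/3; TS = 289.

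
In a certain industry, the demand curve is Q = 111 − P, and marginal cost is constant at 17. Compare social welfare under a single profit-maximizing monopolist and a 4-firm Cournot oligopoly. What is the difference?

Inverting demand: P = 111 − Q.
A monopolist chooses Q where MR = MC. MR = 111 − 2Q; setting this equal to 17 gives Q = 47 and P = 64.
CS = ½·(111 − 64)·47 = 1104.5; PS = (64 − 17)·47 = 2209; TS = 3313.5.
With 4 symmetric Cournot firms, each firm's FOC gives 111 − 5q = 17, so q = 18.8, Q = 4·18.8 = 75.2, and P = 35.8.
CS = ½·(111 − 35.8)·75.2 = 2827.52; PS = (35.8 − 17)·75.2 = 1413.76; TS = 4241.28.
Change in social welfare: 4241.28 − 3313.5 = 927.78.

Social welfare rises by 927.78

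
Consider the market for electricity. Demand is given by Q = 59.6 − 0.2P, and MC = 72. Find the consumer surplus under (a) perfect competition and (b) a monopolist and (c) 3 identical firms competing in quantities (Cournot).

Competition: CS = 5107.6; Monopoly: CS = 1276.9; Cournot: CS = 2873.025

Inverting demand: P = 298 − 5Q.
Under competition P = MC = 72, so Q = (298 − 72)/5 = 45.2.
CS = ½·(298 − 72)·45.2 = 5107.6.
The monopolist equates marginal revenue to marginal cost: 298 − 10Q = 72, so Q = 22.6. From demand, P = 185.
CS = ½·(298 − 185)·22.6 = 1276.9.
With 3 symmetric Cournot firms, each firm's FOC gives 298 − 20q = 72, so q = 11.3, Q = 3·11.3 = 33.9, and P = 128.5.
CS = ½·(298 − 128.5)·33.9 = 2873.025.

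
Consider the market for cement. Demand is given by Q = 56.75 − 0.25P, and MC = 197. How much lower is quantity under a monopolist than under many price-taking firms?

Q falls by 3.75

Inverting demand: P = 227 − 4Q.
Perfect competition: P = MC = 197, so 227 − 4Q = 197 and Q = 7.5.
Monopoly sets MR = MC: 227 − 8Q = 197 ⇒ Q = 3.75, P = 227 − 4·3.75 = 212.
Change in quantity: 3.75 − 7.5 = −3.75.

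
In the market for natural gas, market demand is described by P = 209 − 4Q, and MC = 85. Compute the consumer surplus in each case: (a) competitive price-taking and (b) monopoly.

Perfect competition: P = MC = 85, so 209 − 4Q = 85 and Q = 31.
CS = ½·(209 − 85)·31 = 1922.
Monopoly sets MR = MC: 209 − 8Q = 85 ⇒ Q = 15.5, P = 209 − 4·15.5 = 147.
CS = ½·(209 − 147)·15.5 = 480.5.

Competition: CS = 1922; Monopoly: CS = 480.5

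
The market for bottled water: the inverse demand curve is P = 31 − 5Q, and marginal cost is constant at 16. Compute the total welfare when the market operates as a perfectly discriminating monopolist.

TS = 22.5

With perfect price discrimination, output is the efficient level Q = 3 (where demand meets MC), but every buyer pays their willingness to pay: CS = 0 and PS = total surplus.
TS = 22.5 (equal to competitive TS).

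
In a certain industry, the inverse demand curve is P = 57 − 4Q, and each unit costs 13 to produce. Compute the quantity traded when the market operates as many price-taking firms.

Q = 11

Competitive firms price at marginal cost: P = 13, giving Q = 11.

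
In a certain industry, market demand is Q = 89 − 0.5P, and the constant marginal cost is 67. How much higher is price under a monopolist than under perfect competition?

Inverting demand: P = 178 − 2Q.
Under competition P = MC = 67, so Q = (178 − 67)/2 = 55.5.
Monopoly sets MR = MC: 178 − 4Q = 67 ⇒ Q = 27.75, P = 178 − 2·27.75 = 122.5.
Change in price: 122.5 − 67 = 55.5.

P rises by 55.5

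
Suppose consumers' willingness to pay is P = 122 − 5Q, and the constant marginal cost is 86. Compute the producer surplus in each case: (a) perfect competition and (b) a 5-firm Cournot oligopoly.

Competition: PS = 0; Cournot: PS = 36

Under competition P = MC = 86, so Q = (122 − 86)/5 = 7.2.
PS = (86 − 86)·7.2 = 0.
With 5 symmetric Cournot firms, each firm's FOC gives 122 − 30q = 86, so q = 1.2, Q = 5·1.2 = 6, and P = 92.
PS = (92 − 86)·6 = 36.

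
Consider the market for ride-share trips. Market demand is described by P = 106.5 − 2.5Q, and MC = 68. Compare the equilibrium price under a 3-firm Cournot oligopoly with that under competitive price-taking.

Cournot with 3 identical firms: the symmetric best-response condition is 106.5 − 10q = 68. Each firm produces q = 3.85, total output Q = 11.55, price P = 77.625.
Competitive firms price at marginal cost: P = 68, giving Q = 15.4.

Cournot: P = 77.625; Competition: P = 68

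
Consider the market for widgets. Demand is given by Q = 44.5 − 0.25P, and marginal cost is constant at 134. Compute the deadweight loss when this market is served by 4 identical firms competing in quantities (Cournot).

DWL = 9.68

Inverting demand: P = 178 − 4Q.
Under competition P = MC = 134, so Q = (178 − 134)/4 = 11.
Cournot with 4 identical firms: the symmetric best-response condition is 178 − 20q = 134. Each firm produces q = 2.2, total output Q = 8.8, price P = 142.8.
DWL is the triangle between Q = 8.8 and Q = 11: ½·(11 − 8.8)·(142.8 − 134) = 9.68.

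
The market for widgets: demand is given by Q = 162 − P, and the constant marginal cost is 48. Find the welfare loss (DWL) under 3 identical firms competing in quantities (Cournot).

DWL = 406.125

Inverting demand: P = 162 − Q.
Competitive firms price at marginal cost: P = 48, giving Q = 114.
With 3 symmetric Cournot firms, each firm's FOC gives 162 − 4q = 48, so q = 28.5, Q = 3·28.5 = 85.5, and P = 76.5.
DWL is the triangle between Q = 85.5 and Q = 114: ½·(114 − 85.5)·(76.5 − 48) = 406.125.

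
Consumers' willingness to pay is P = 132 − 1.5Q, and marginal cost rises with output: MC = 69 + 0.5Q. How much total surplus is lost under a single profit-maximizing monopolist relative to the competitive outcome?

Competitive equilibrium sets price equal to marginal cost: 132 − 1.5Q = 69 + 0.5Q, so Q = 31.5 and P = 84.75.
The monopolist equates marginal revenue to marginal cost: 132 − 3Q = 69 + 0.5Q, so Q = 18. From demand, P = 105.
CS = ½·(132 − 84.75)·31.5 = 11907/16; PS = (84.75·31.5 − 69·31.5 − ½·0.5·31.5²) = 3969/16; TS = 992.25.
CS = ½·(132 − 105)·18 = 243; PS = (105·18 − 69·18 − ½·0.5·18²) = 567; TS = 810.
DWL = 992.25 − 810 = 182.25.

DWL = 182.25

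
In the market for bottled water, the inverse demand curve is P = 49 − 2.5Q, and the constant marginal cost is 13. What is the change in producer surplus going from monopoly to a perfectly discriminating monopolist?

The monopolist equates marginal revenue to marginal cost: 49 − 5Q = 13, so Q = 7.2. From demand, P = 31.
PS = (31 − 13)·7.2 = 129.6.
With perfect price discrimination, output is the efficient level Q = 14.4 (where demand meets MC), but every buyer pays their willingness to pay: CS = 0 and PS = total surplus.
PS = ½·(49 − 13)·14.4 = 259.2.
Change in producer surplus: 259.2 − 129.6 = 129.6.

PS rises by 129.6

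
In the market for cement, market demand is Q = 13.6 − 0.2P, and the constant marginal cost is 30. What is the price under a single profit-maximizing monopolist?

P = 49

Inverting demand: P = 68 − 5Q.
The monopolist equates marginal revenue to marginal cost: 68 − 10Q = 30, so Q = 3.8. From demand, P = 49.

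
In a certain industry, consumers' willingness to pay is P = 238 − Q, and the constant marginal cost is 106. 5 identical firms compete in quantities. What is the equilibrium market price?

P = 128

With 5 symmetric Cournot firms, each firm's FOC gives 238 − 6q = 106, so q = 22, Q = 5·22 = 110, and P = 128.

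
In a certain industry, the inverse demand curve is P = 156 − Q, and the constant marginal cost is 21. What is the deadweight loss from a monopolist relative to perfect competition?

DWL = 2278.125

Competitive firms price at marginal cost: P = 21, giving Q = 135.
The monopolist equates marginal revenue to marginal cost: 156 − 2Q = 21, so Q = 67.5. From demand, P = 88.5.
DWL is the triangle between Q = 67.5 and Q = 135: ½·(135 − 67.5)·(88.5 − 21) = 2278.125.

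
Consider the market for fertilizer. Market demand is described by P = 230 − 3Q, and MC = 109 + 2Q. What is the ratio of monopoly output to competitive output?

A monopolist chooses Q where MR = MC. MR = 230 − 6Q; setting this equal to 109 + 2Q gives Q = 15.125 and P = 184.625.
Competitive equilibrium sets price equal to marginal cost: 230 − 3Q = 109 + 2Q, so Q = 24.2 and P = 157.4.
Ratio Q_m/Q_c = 15.125/24.2 = 0.625.

Q_m/Q_c = 0.625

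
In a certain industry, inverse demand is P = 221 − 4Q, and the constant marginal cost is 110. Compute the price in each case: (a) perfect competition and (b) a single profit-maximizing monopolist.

Under competition P = MC = 110, so Q = (221 − 110)/4 = 27.75.
Monopoly sets MR = MC: 221 − 8Q = 110 ⇒ Q = 13.875, P = 221 − 4·13.875 = 165.5.

Competition: P = 110; Monopoly: P = 165.5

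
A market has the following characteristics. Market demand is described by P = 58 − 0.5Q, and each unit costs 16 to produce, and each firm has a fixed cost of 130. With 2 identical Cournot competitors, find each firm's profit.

π_i = 262

In a 2-firm Cournot equilibrium, symmetry and the first-order condition give q = (58 − 16)/(1.5) = 28. So Q = 56 and P = 30.
Each firm's profit = (30 − 16)·28 − 130 = 262.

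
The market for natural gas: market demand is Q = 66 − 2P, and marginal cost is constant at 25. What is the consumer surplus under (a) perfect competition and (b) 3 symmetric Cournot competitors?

Inverting demand: P = 33 − 0.5Q.
Perfect competition: P = MC = 25, so 33 − 0.5Q = 25 and Q = 16.
CS = ½·(33 − 25)·16 = 64.
In a 3-firm Cournot equilibrium, symmetry and the first-order condition give q = (33 − 25)/(2) = 4. So Q = 12 and P = 27.
CS = ½·(33 − 27)·12 = 36.

Competition: CS = 64; Cournot: CS = 36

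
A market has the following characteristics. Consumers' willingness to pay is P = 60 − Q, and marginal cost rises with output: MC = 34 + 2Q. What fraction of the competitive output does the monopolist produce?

Q_m/Q_c = 0.75

The monopolist equates marginal revenue to marginal cost: 60 − 2Q = 34 + 2Q, so Q = 6.5. From demand, P = 53.5.
Competitive equilibrium sets price equal to marginal cost: 60 − Q = 34 + 2Q, so Q = 26/3 and P = 154/3.
Ratio Q_m/Q_c = 6.5/(26/3) = 0.75.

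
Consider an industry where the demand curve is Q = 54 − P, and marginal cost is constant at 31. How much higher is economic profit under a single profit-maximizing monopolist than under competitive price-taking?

Inverting demand: P = 54 − Q.
Perfect competition: P = MC = 31, so 54 − Q = 31 and Q = 23.
Profit = (31 − 31)·23 = 0.
Monopoly sets MR = MC: 54 − 2Q = 31 ⇒ Q = 11.5, P = 54 − 11.5 = 42.5.
Profit = (42.5 − 31)·11.5 = 132.25.
Change in economic profit: 132.25 − 0 = 132.25.

Economic profit rises by 132.25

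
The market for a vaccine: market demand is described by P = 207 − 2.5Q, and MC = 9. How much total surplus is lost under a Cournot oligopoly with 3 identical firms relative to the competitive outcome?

Under competition P = MC = 9, so Q = (207 − 9)/2.5 = 79.2.
Cournot with 3 identical firms: the symmetric best-response condition is 207 − 10q = 9. Each firm produces q = 19.8, total output Q = 59.4, price P = 58.5.
DWL is the triangle between Q = 59.4 and Q = 79.2: ½·(79.2 − 59.4)·(58.5 − 9) = 490.05.

DWL = 490.05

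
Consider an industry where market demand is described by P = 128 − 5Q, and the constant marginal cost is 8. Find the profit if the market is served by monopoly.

Profit = 720

A monopolist chooses Q where MR = MC. MR = 128 − 10Q; setting this equal to 8 gives Q = 12 and P = 68.
Profit = (68 − 8)·12 = 720.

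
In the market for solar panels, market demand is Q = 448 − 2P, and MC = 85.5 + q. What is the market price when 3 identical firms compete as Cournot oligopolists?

Inverting demand: P = 224 − 0.5Q.
Cournot with 3 identical firms: the symmetric best-response condition is 224 − 2q = 85.5 + q. Each firm produces q = 277/6, total output Q = 138.5, price P = 154.75.

P = 154.75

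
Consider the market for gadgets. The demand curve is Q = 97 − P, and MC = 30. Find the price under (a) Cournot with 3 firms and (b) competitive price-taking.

Cournot: P = 46.75; Competition: P = 30

Inverting demand: P = 97 − Q.
With 3 symmetric Cournot firms, each firm's FOC gives 97 − 4q = 30, so q = 16.75, Q = 3·16.75 = 50.25, and P = 46.75.
Competitive firms price at marginal cost: P = 30, giving Q = 67.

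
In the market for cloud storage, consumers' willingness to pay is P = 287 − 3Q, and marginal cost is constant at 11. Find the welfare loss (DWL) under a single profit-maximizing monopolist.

Perfect competition: P = MC = 11, so 287 − 3Q = 11 and Q = 92.
A monopolist chooses Q where MR = MC. MR = 287 − 6Q; setting this equal to 11 gives Q = 46 and P = 149.
DWL is the triangle between Q = 46 and Q = 92: ½·(92 − 46)·(149 − 11) = 3174.

DWL = 3174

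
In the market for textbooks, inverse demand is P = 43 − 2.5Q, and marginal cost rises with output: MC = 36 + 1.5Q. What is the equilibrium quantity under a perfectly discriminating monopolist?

A perfectly discriminating monopolist sells every unit with P(Q) ≥ MC(Q), so output equals the competitive quantity Q = 1.75. Each buyer pays their reservation price, so CS = 0 and the firm captures all surplus.

Q = 1.75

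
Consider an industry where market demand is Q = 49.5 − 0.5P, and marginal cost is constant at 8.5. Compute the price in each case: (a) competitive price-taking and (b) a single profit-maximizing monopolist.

Inverting demand: P = 99 − 2Q.
Perfect competition: P = MC = 8.5, so 99 − 2Q = 8.5 and Q = 45.25.
Monopoly sets MR = MC: 99 − 4Q = 8.5 ⇒ Q = 22.625, P = 99 − 2·22.625 = 53.75.

Competition: P = 8.5; Monopoly: P = 53.75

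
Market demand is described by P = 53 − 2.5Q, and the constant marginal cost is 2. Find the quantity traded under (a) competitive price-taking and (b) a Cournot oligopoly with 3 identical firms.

Under competition P = MC = 2, so Q = (53 − 2)/2.5 = 20.4.
In a 3-firm Cournot equilibrium, symmetry and the first-order condition give q = (53 − 2)/(10) = 5.1. So Q = 15.3 and P = 14.75.

Competition: Q = 20.4; Cournot: Q = 15.3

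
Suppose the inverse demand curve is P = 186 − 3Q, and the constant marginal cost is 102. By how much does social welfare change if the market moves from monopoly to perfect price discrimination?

The monopolist equates marginal revenue to marginal cost: 186 − 6Q = 102, so Q = 14. From demand, P = 144.
CS = ½·(186 − 144)·14 = 294; PS = (144 − 102)·14 = 588; TS = 882.
Under first-degree price discrimination the firm charges each unit its demand price and produces up to where P = MC, i.e. Q = 28. Consumer surplus is zero; producer surplus equals total surplus.
TS = 1176 (equal to competitive TS).
Change in social welfare: 1176 − 882 = 294.

Social welfare rises by 294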